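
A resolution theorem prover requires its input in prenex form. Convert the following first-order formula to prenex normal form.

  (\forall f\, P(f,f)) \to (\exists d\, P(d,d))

\exists f\, \exists d\, (\neg P(f,f) \lor P(d,d))

First replace A → B with ¬A ∨ B.
  \neg (\forall f\, P(f,f)) \lor (\exists d\, P(d,d))
Drive negations inward (¬∀x A ≡ ∃x ¬A, ¬∃x A ≡ ∀x ¬A, De Morgan for ∧/∨):
  (\exists f\, \neg P(f,f)) \lor (\exists d\, P(d,d))
All bound variables are already distinct, so no renaming is needed.
Pull the quantifiers to the front (each side's bound variable is not free in the other side):
  \exists f\, \exists d\, (\neg P(f,f) \lor P(d,d))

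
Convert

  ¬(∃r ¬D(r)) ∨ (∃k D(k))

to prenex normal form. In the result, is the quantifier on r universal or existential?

Push ¬ through the quantifiers and connectives to reach negation normal form:
  (∀r D(r)) ∨ (∃k D(k))
All bound variables are already distinct, so no renaming is needed.
Extract every quantifier outward, since the variables are now distinct and don't occur free across branches:
  ∀r ∃k (D(r) ∨ D(k))
The quantifier ∃r sits under an odd number of negations, so it flips to ∀r.

universal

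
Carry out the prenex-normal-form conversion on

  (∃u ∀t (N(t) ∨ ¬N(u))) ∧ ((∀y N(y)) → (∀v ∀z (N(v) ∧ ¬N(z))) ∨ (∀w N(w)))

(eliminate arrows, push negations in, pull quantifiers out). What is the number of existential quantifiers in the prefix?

Eliminate → and ↔ using ¬ and ∨.
  (∃u ∀t (N(t) ∨ ¬N(u))) ∧ (¬(∀y N(y)) ∨ (∀v ∀z (N(v) ∧ ¬N(z))) ∨ (∀w N(w)))
Move each ¬ inward, flipping quantifiers it crosses:
  (∃u ∀t (N(t) ∨ ¬N(u))) ∧ ((∃y ¬N(y)) ∨ (∀v ∀z (N(v) ∧ ¬N(z))) ∨ (∀w N(w)))
All bound variables are already distinct, so no renaming is needed.
Extract every quantifier outward, since the variables are now distinct and don't occur free across branches:
  ∃u ∀t ∃y ∀v ∀z ∀w ((N(t) ∨ ¬N(u)) ∧ (¬N(y) ∨ N(v) ∧ ¬N(z) ∨ N(w)))
The prefix is ∃u ∀t ∃y ∀v ∀z ∀w: 4 universal, 2 existential.

2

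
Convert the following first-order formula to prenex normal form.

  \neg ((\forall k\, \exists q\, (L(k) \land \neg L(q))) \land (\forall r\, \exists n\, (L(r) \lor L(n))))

Drive negations inward (¬∀x A ≡ ∃x ¬A, ¬∃x A ≡ ∀x ¬A, De Morgan for ∧/∨):
  (\exists k\, \forall q\, (\neg L(k) \lor L(q))) \lor (\exists r\, \forall n\, (\neg L(r) \land \neg L(n)))
All bound variables are already distinct, so no renaming is needed.
Pull the quantifiers to the front (each side's bound variable is not free in the other side):
  \exists k\, \forall q\, \exists r\, \forall n\, (\neg L(k) \lor L(q) \lor \neg L(r) \land \neg L(n))

\exists k\, \forall q\, \exists r\, \forall n\, (\neg L(k) \lor L(q) \lor \neg L(r) \land \neg L(n))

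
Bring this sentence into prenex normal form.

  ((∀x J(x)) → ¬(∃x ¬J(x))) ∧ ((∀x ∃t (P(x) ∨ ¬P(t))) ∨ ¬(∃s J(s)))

∃x ∀y1 ∀r ∃t ∀s ((¬J(x) ∨ J(y1)) ∧ (P(r) ∨ ¬P(t) ∨ ¬J(s)))

First replace A → B with ¬A ∨ B.
  (¬(∀x J(x)) ∨ ¬(∃x ¬J(x))) ∧ ((∀x ∃t (P(x) ∨ ¬P(t))) ∨ ¬(∃s J(s)))
Drive negations inward (¬∀x A ≡ ∃x ¬A, ¬∃x A ≡ ∀x ¬A, De Morgan for ∧/∨):
  ((∃x ¬J(x)) ∨ (∀x J(x))) ∧ ((∀x ∃t (P(x) ∨ ¬P(t))) ∨ (∀s ¬J(s)))
Standardize variables apart so no two quantifiers bind the same name: x↦y1, x↦r.
  ((∃x ¬J(x)) ∨ (∀y1 J(y1))) ∧ ((∀r ∃t (P(r) ∨ ¬P(t))) ∨ (∀s ¬J(s)))
Pull the quantifiers to the front (each side's bound variable is not free in the other side):
  ∃x ∀y1 ∀r ∃t ∀s ((¬J(x) ∨ J(y1)) ∧ (P(r) ∨ ¬P(t) ∨ ¬J(s)))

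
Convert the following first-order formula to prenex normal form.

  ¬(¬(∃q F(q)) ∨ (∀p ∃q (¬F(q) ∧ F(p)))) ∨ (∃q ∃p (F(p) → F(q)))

∃q ∃p ∀c ∃a ∃v1 (F(q) ∧ (F(c) ∨ ¬F(p)) ∨ ¬F(v1) ∨ F(a))

First replace A → B with ¬A ∨ B.
  ¬(¬(∃q F(q)) ∨ (∀p ∃q (¬F(q) ∧ F(p)))) ∨ (∃q ∃p (¬F(p) ∨ F(q)))
Push ¬ through the quantifiers and connectives to reach negation normal form:
  (∃q F(q)) ∧ (∃p ∀q (F(q) ∨ ¬F(p))) ∨ (∃q ∃p (¬F(p) ∨ F(q)))
Rename bound variables to avoid capture: q↦c, q↦a, p↦v1.
  (∃q F(q)) ∧ (∃p ∀c (F(c) ∨ ¬F(p))) ∨ (∃a ∃v1 (¬F(v1) ∨ F(a)))
Extract every quantifier outward, since the variables are now distinct and don't occur free across branches:
  ∃q ∃p ∀c ∃a ∃v1 (F(q) ∧ (F(c) ∨ ¬F(p)) ∨ ¬F(v1) ∨ F(a))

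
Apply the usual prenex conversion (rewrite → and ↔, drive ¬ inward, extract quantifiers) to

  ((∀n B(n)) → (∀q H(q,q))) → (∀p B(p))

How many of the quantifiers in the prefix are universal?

2

Rewrite implications/biconditionals: A → B as ¬A ∨ B.
  ¬(¬(∀n B(n)) ∨ (∀q H(q,q))) ∨ (∀p B(p))
Drive negations inward (¬∀x A ≡ ∃x ¬A, ¬∃x A ≡ ∀x ¬A, De Morgan for ∧/∨):
  (∀n B(n)) ∧ (∃q ¬H(q,q)) ∨ (∀p B(p))
All bound variables are already distinct, so no renaming is needed.
Pull the quantifiers to the front (each side's bound variable is not free in the other side):
  ∀n ∃q ∀p (B(n) ∧ ¬H(q,q) ∨ B(p))
The prefix is ∀n ∃q ∀p: 2 universal, 1 existential.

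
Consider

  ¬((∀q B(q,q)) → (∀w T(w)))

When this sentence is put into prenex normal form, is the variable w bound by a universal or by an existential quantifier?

First replace A → B with ¬A ∨ B.
  ¬(¬(∀q B(q,q)) ∨ (∀w T(w)))
Push ¬ through the quantifiers and connectives to reach negation normal form:
  (∀q B(q,q)) ∧ (∃w ¬T(w))
All bound variables are already distinct, so no renaming is needed.
Finally move all quantifiers to the prefix:
  ∀q ∃w (B(q,q) ∧ ¬T(w))
The quantifier ∀w sits under an odd number of negations (counting the antecedent side of each →), so it flips to ∃w.

existential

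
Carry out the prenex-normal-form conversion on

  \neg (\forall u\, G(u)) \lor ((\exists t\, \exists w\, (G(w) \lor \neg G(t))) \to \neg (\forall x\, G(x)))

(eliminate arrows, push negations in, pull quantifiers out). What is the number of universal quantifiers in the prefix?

2

Eliminate → and ↔ using ¬ and ∨.
  \neg (\forall u\, G(u)) \lor \neg (\exists t\, \exists w\, (G(w) \lor \neg G(t))) \lor \neg (\forall x\, G(x))
Push ¬ through the quantifiers and connectives to reach negation normal form:
  (\exists u\, \neg G(u)) \lor (\forall t\, \forall w\, (\neg G(w) \land G(t))) \lor (\exists x\, \neg G(x))
Pull the quantifiers to the front (each side's bound variable is not free in the other side):
  \exists u\, \forall t\, \forall w\, \exists x\, (\neg G(u) \lor \neg G(w) \land G(t) \lor \neg G(x))
The prefix is \exists u \forall t \forall w \exists x: 2 universal, 2 existential.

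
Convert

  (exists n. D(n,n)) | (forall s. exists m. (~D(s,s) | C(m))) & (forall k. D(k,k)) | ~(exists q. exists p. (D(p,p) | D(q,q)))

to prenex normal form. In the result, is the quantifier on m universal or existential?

existential

Drive negations inward (¬∀x A ≡ ∃x ¬A, ¬∃x A ≡ ∀x ¬A, De Morgan for ∧/∨):
  (exists n. D(n,n)) | (forall s. exists m. (~D(s,s) | C(m))) & (forall k. D(k,k)) | (forall q. forall p. (~D(p,p) & ~D(q,q)))
Extract every quantifier outward, since the variables are now distinct and don't occur free across branches:
  exists n. forall s. exists m. forall k. forall q. forall p. (D(n,n) | (~D(s,s) | C(m)) & D(k,k) | ~D(p,p) & ~D(q,q))
The quantifier exists m sits under an even number of negations, so it remains existential.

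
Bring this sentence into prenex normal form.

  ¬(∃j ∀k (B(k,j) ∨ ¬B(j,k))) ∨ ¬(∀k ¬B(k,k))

Push ¬ through the quantifiers and connectives to reach negation normal form:
  (∀j ∃k (¬B(k,j) ∧ B(j,k))) ∨ (∃k B(k,k))
Rename bound variables to avoid capture: k↦z1.
  (∀j ∃k (¬B(k,j) ∧ B(j,k))) ∨ (∃z1 B(z1,z1))
Pull the quantifiers to the front (each side's bound variable is not free in the other side):
  ∀j ∃k ∃z1 (¬B(k,j) ∧ B(j,k) ∨ B(z1,z1))

∀j ∃k ∃z1 (¬B(k,j) ∧ B(j,k) ∨ B(z1,z1))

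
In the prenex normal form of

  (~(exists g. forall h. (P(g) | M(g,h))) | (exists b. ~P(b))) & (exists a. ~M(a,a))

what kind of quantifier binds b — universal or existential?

Push ¬ through the quantifiers and connectives to reach negation normal form:
  ((forall g. exists h. (~P(g) & ~M(g,h))) | (exists b. ~P(b))) & (exists a. ~M(a,a))
All bound variables are already distinct, so no renaming is needed.
Extract every quantifier outward, since the variables are now distinct and don't occur free across branches:
  forall g. exists h. exists b. exists a. ((~P(g) & ~M(g,h) | ~P(b)) & ~M(a,a))
The quantifier exists b sits under an even number of negations, so it remains existential.

existential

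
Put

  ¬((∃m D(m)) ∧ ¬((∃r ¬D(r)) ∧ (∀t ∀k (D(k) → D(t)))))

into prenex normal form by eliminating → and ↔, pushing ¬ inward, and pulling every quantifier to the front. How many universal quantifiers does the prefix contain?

First replace A → B with ¬A ∨ B.
  ¬((∃m D(m)) ∧ ¬((∃r ¬D(r)) ∧ (∀t ∀k (¬D(k) ∨ D(t)))))
Move each ¬ inward, flipping quantifiers it crosses:
  (∀m ¬D(m)) ∨ (∃r ¬D(r)) ∧ (∀t ∀k (¬D(k) ∨ D(t)))
Extract every quantifier outward, since the variables are now distinct and don't occur free across branches:
  ∀m ∃r ∀t ∀k (¬D(m) ∨ ¬D(r) ∧ (¬D(k) ∨ D(t)))
The prefix is ∀m ∃r ∀t ∀k: 3 universal, 1 existential.

3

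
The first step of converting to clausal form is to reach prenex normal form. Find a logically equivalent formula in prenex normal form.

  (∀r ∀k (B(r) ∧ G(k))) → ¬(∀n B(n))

∃r ∃k ∃n (¬B(r) ∨ ¬G(k) ∨ ¬B(n))

First replace A → B with ¬A ∨ B.
  ¬(∀r ∀k (B(r) ∧ G(k))) ∨ ¬(∀n B(n))
Move each ¬ inward, flipping quantifiers it crosses:
  (∃r ∃k (¬B(r) ∨ ¬G(k))) ∨ (∃n ¬B(n))
Finally move all quantifiers to the prefix:
  ∃r ∃k ∃n (¬B(r) ∨ ¬G(k) ∨ ¬B(n))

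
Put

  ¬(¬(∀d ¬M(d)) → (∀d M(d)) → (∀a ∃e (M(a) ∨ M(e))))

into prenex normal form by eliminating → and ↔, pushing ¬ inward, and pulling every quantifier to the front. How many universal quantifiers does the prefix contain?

First replace A → B with ¬A ∨ B.
  ¬(¬¬(∀d ¬M(d)) ∨ ¬(∀d M(d)) ∨ (∀a ∃e (M(a) ∨ M(e))))
Push ¬ through the quantifiers and connectives to reach negation normal form:
  (∃d M(d)) ∧ (∀d M(d)) ∧ (∃a ∀e (¬M(a) ∧ ¬M(e)))
Give each quantifier a distinct variable: d↦u1.
  (∃d M(d)) ∧ (∀u1 M(u1)) ∧ (∃a ∀e (¬M(a) ∧ ¬M(e)))
Extract every quantifier outward, since the variables are now distinct and don't occur free across branches:
  ∃d ∀u1 ∃a ∀e (M(d) ∧ M(u1) ∧ ¬M(a) ∧ ¬M(e))
The prefix is ∃d ∀u1 ∃a ∀e: 2 universal, 2 existential.

2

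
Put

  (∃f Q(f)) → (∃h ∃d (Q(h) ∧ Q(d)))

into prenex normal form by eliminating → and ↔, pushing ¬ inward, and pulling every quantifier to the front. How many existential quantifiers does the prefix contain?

First replace A → B with ¬A ∨ B.
  ¬(∃f Q(f)) ∨ (∃h ∃d (Q(h) ∧ Q(d)))
Drive negations inward (¬∀x A ≡ ∃x ¬A, ¬∃x A ≡ ∀x ¬A, De Morgan for ∧/∨):
  (∀f ¬Q(f)) ∨ (∃h ∃d (Q(h) ∧ Q(d)))
All bound variables are already distinct, so no renaming is needed.
Finally move all quantifiers to the prefix:
  ∀f ∃h ∃d (¬Q(f) ∨ Q(h) ∧ Q(d))
The prefix is ∀f ∃h ∃d: 1 universal, 2 existential.

2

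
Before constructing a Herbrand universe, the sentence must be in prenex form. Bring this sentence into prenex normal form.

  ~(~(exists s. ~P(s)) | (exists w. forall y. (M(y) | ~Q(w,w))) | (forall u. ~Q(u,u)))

exists s. forall w. exists y. exists u. (~P(s) & ~M(y) & Q(w,w) & Q(u,u))

Drive negations inward (¬∀x A ≡ ∃x ¬A, ¬∃x A ≡ ∀x ¬A, De Morgan for ∧/∨):
  (exists s. ~P(s)) & (forall w. exists y. (~M(y) & Q(w,w))) & (exists u. Q(u,u))
All bound variables are already distinct, so no renaming is needed.
Pull the quantifiers to the front (each side's bound variable is not free in the other side):
  exists s. forall w. exists y. exists u. (~P(s) & ~M(y) & Q(w,w) & Q(u,u))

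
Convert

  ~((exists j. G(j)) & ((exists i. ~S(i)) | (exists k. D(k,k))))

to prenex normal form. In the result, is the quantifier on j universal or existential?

Drive negations inward (¬∀x A ≡ ∃x ¬A, ¬∃x A ≡ ∀x ¬A, De Morgan for ∧/∨):
  (forall j. ~G(j)) | (forall i. S(i)) & (forall k. ~D(k,k))
Finally move all quantifiers to the prefix:
  forall j. forall i. forall k. (~G(j) | S(i) & ~D(k,k))
The quantifier exists j sits under an odd number of negations, so it flips to forall j.

universal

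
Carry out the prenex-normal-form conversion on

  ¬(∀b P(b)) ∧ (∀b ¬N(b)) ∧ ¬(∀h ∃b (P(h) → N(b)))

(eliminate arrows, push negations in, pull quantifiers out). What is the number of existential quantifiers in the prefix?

First replace A → B with ¬A ∨ B.
  ¬(∀b P(b)) ∧ (∀b ¬N(b)) ∧ ¬(∀h ∃b (¬P(h) ∨ N(b)))
Push ¬ through the quantifiers and connectives to reach negation normal form:
  (∃b ¬P(b)) ∧ (∀b ¬N(b)) ∧ (∃h ∀b (P(h) ∧ ¬N(b)))
Standardize variables apart so no two quantifiers bind the same name: b↦c, b↦y1.
  (∃b ¬P(b)) ∧ (∀c ¬N(c)) ∧ (∃h ∀y1 (P(h) ∧ ¬N(y1)))
Pull the quantifiers to the front (each side's bound variable is not free in the other side):
  ∃b ∀c ∃h ∀y1 (¬P(b) ∧ ¬N(c) ∧ P(h) ∧ ¬N(y1))
The prefix is ∃b ∀c ∃h ∀y1: 2 universal, 2 existential.

2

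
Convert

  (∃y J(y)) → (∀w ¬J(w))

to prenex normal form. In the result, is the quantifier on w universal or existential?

universal

Eliminate → and ↔ using ¬ and ∨.
  ¬(∃y J(y)) ∨ (∀w ¬J(w))
Push ¬ through the quantifiers and connectives to reach negation normal form:
  (∀y ¬J(y)) ∨ (∀w ¬J(w))
All bound variables are already distinct, so no renaming is needed.
Finally move all quantifiers to the prefix:
  ∀y ∀w (¬J(y) ∨ ¬J(w))
The quantifier ∀w sits under an even number of negations (counting the antecedent side of each →), so it remains universal.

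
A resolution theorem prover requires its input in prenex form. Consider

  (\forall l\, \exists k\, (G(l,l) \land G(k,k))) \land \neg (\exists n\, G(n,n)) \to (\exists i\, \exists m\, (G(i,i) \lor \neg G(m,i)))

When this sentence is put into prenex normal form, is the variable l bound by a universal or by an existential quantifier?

existential

Rewrite implications/biconditionals: A → B as ¬A ∨ B.
  \neg ((\forall l\, \exists k\, (G(l,l) \land G(k,k))) \land \neg (\exists n\, G(n,n))) \lor (\exists i\, \exists m\, (G(i,i) \lor \neg G(m,i)))
Move each ¬ inward, flipping quantifiers it crosses:
  (\exists l\, \forall k\, (\neg G(l,l) \lor \neg G(k,k))) \lor (\exists n\, G(n,n)) \lor (\exists i\, \exists m\, (G(i,i) \lor \neg G(m,i)))
All bound variables are already distinct, so no renaming is needed.
Pull the quantifiers to the front (each side's bound variable is not free in the other side):
  \exists l\, \forall k\, \exists n\, \exists i\, \exists m\, (\neg G(l,l) \lor \neg G(k,k) \lor G(n,n) \lor G(i,i) \lor \neg G(m,i))
The quantifier \forall l sits under an odd number of negations (counting the antecedent side of each →), so it flips to \exists l.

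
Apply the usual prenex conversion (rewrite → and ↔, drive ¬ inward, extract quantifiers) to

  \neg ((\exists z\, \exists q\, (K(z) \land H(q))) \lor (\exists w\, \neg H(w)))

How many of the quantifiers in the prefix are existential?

Drive negations inward (¬∀x A ≡ ∃x ¬A, ¬∃x A ≡ ∀x ¬A, De Morgan for ∧/∨):
  (\forall z\, \forall q\, (\neg K(z) \lor \neg H(q))) \land (\forall w\, H(w))
All bound variables are already distinct, so no renaming is needed.
Pull the quantifiers to the front (each side's bound variable is not free in the other side):
  \forall z\, \forall q\, \forall w\, ((\neg K(z) \lor \neg H(q)) \land H(w))
The prefix is \forall z \forall q \forall w: 3 universal, 0 existential.

0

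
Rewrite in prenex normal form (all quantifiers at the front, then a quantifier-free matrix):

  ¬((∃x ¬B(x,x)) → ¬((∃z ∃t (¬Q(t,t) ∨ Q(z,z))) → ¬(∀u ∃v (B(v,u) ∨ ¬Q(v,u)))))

Rewrite implications/biconditionals: A → B as ¬A ∨ B.
  ¬(¬(∃x ¬B(x,x)) ∨ ¬(¬(∃z ∃t (¬Q(t,t) ∨ Q(z,z))) ∨ ¬(∀u ∃v (B(v,u) ∨ ¬Q(v,u)))))
Move each ¬ inward, flipping quantifiers it crosses:
  (∃x ¬B(x,x)) ∧ ((∀z ∀t (Q(t,t) ∧ ¬Q(z,z))) ∨ (∃u ∀v (¬B(v,u) ∧ Q(v,u))))
All bound variables are already distinct, so no renaming is needed.
Pull the quantifiers to the front (each side's bound variable is not free in the other side):
  ∃x ∀z ∀t ∃u ∀v (¬B(x,x) ∧ (Q(t,t) ∧ ¬Q(z,z) ∨ ¬B(v,u) ∧ Q(v,u)))

∃x ∀z ∀t ∃u ∀v (¬B(x,x) ∧ (Q(t,t) ∧ ¬Q(z,z) ∨ ¬B(v,u) ∧ Q(v,u)))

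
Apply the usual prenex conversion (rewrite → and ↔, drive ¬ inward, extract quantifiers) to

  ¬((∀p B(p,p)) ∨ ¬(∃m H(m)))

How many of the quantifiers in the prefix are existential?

2

Push ¬ through the quantifiers and connectives to reach negation normal form:
  (∃p ¬B(p,p)) ∧ (∃m H(m))
All bound variables are already distinct, so no renaming is needed.
Pull the quantifiers to the front (each side's bound variable is not free in the other side):
  ∃p ∃m (¬B(p,p) ∧ H(m))
The prefix is ∃p ∃m: 0 universal, 2 existential.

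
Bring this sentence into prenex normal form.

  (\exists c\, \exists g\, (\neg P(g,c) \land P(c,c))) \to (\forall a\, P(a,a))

\forall c\, \forall g\, \forall a\, (P(g,c) \lor \neg P(c,c) \lor P(a,a))

First replace A → B with ¬A ∨ B.
  \neg (\exists c\, \exists g\, (\neg P(g,c) \land P(c,c))) \lor (\forall a\, P(a,a))
Push ¬ through the quantifiers and connectives to reach negation normal form:
  (\forall c\, \forall g\, (P(g,c) \lor \neg P(c,c))) \lor (\forall a\, P(a,a))
All bound variables are already distinct, so no renaming is needed.
Finally move all quantifiers to the prefix:
  \forall c\, \forall g\, \forall a\, (P(g,c) \lor \neg P(c,c) \lor P(a,a))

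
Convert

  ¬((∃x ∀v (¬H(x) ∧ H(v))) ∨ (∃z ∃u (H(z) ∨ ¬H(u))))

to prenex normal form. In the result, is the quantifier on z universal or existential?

Move each ¬ inward, flipping quantifiers it crosses:
  (∀x ∃v (H(x) ∨ ¬H(v))) ∧ (∀z ∀u (¬H(z) ∧ H(u)))
All bound variables are already distinct, so no renaming is needed.
Pull the quantifiers to the front (each side's bound variable is not free in the other side):
  ∀x ∃v ∀z ∀u ((H(x) ∨ ¬H(v)) ∧ ¬H(z) ∧ H(u))
The quantifier ∃z sits under an odd number of negations, so it flips to ∀z.

universal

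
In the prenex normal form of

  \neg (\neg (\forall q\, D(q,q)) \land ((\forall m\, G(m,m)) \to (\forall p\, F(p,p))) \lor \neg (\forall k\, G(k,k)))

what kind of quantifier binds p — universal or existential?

existential

Rewrite implications/biconditionals: A → B as ¬A ∨ B.
  \neg (\neg (\forall q\, D(q,q)) \land (\neg (\forall m\, G(m,m)) \lor (\forall p\, F(p,p))) \lor \neg (\forall k\, G(k,k)))
Move each ¬ inward, flipping quantifiers it crosses:
  ((\forall q\, D(q,q)) \lor (\forall m\, G(m,m)) \land (\exists p\, \neg F(p,p))) \land (\forall k\, G(k,k))
All bound variables are already distinct, so no renaming is needed.
Extract every quantifier outward, since the variables are now distinct and don't occur free across branches:
  \forall q\, \forall m\, \exists p\, \forall k\, ((D(q,q) \lor G(m,m) \land \neg F(p,p)) \land G(k,k))
The quantifier \forall p sits under an odd number of negations (counting the antecedent side of each →), so it flips to \exists p.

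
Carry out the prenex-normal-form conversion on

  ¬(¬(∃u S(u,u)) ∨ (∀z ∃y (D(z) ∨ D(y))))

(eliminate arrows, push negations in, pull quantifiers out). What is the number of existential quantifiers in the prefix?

2

Drive negations inward (¬∀x A ≡ ∃x ¬A, ¬∃x A ≡ ∀x ¬A, De Morgan for ∧/∨):
  (∃u S(u,u)) ∧ (∃z ∀y (¬D(z) ∧ ¬D(y)))
All bound variables are already distinct, so no renaming is needed.
Finally move all quantifiers to the prefix:
  ∃u ∃z ∀y (S(u,u) ∧ ¬D(z) ∧ ¬D(y))
The prefix is ∃u ∃z ∀y: 1 universal, 2 existential.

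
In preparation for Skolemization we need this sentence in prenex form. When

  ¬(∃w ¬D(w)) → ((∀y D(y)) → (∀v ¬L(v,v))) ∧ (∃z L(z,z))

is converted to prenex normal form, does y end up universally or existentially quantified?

existential

Rewrite implications/biconditionals: A → B as ¬A ∨ B.
  ¬¬(∃w ¬D(w)) ∨ (¬(∀y D(y)) ∨ (∀v ¬L(v,v))) ∧ (∃z L(z,z))
Drive negations inward (¬∀x A ≡ ∃x ¬A, ¬∃x A ≡ ∀x ¬A, De Morgan for ∧/∨):
  (∃w ¬D(w)) ∨ ((∃y ¬D(y)) ∨ (∀v ¬L(v,v))) ∧ (∃z L(z,z))
All bound variables are already distinct, so no renaming is needed.
Finally move all quantifiers to the prefix:
  ∃w ∃y ∀v ∃z (¬D(w) ∨ (¬D(y) ∨ ¬L(v,v)) ∧ L(z,z))
The quantifier ∀y sits under an odd number of negations (counting the antecedent side of each →), so it flips to ∃y.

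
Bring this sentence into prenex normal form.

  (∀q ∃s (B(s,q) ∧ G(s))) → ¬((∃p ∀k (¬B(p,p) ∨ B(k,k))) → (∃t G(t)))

Eliminate → and ↔ using ¬ and ∨.
  ¬(∀q ∃s (B(s,q) ∧ G(s))) ∨ ¬(¬(∃p ∀k (¬B(p,p) ∨ B(k,k))) ∨ (∃t G(t)))
Push ¬ through the quantifiers and connectives to reach negation normal form:
  (∃q ∀s (¬B(s,q) ∨ ¬G(s))) ∨ (∃p ∀k (¬B(p,p) ∨ B(k,k))) ∧ (∀t ¬G(t))
Finally move all quantifiers to the prefix:
  ∃q ∀s ∃p ∀k ∀t (¬B(s,q) ∨ ¬G(s) ∨ (¬B(p,p) ∨ B(k,k)) ∧ ¬G(t))

∃q ∀s ∃p ∀k ∀t (¬B(s,q) ∨ ¬G(s) ∨ (¬B(p,p) ∨ B(k,k)) ∧ ¬G(t))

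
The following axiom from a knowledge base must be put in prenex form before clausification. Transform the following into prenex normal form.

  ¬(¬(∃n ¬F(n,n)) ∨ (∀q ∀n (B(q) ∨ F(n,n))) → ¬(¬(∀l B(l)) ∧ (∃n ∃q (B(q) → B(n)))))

∀n ∀q ∀v ∃l ∃x ∃s ((F(n,n) ∨ B(q) ∨ F(v,v)) ∧ ¬B(l) ∧ (¬B(s) ∨ B(x)))

Eliminate → and ↔ using ¬ and ∨.
  ¬(¬(¬(∃n ¬F(n,n)) ∨ (∀q ∀n (B(q) ∨ F(n,n)))) ∨ ¬(¬(∀l B(l)) ∧ (∃n ∃q (¬B(q) ∨ B(n)))))
Push ¬ through the quantifiers and connectives to reach negation normal form:
  ((∀n F(n,n)) ∨ (∀q ∀n (B(q) ∨ F(n,n)))) ∧ (∃l ¬B(l)) ∧ (∃n ∃q (¬B(q) ∨ B(n)))
Standardize variables apart so no two quantifiers bind the same name: n↦v, n↦x, q↦s.
  ((∀n F(n,n)) ∨ (∀q ∀v (B(q) ∨ F(v,v)))) ∧ (∃l ¬B(l)) ∧ (∃x ∃s (¬B(s) ∨ B(x)))
Extract every quantifier outward, since the variables are now distinct and don't occur free across branches:
  ∀n ∀q ∀v ∃l ∃x ∃s ((F(n,n) ∨ B(q) ∨ F(v,v)) ∧ ¬B(l) ∧ (¬B(s) ∨ B(x)))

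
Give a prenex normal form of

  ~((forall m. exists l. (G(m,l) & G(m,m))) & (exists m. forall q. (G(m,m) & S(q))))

Push ¬ through the quantifiers and connectives to reach negation normal form:
  (exists m. forall l. (~G(m,l) | ~G(m,m))) | (forall m. exists q. (~G(m,m) | ~S(q)))
Give each quantifier a distinct variable: m↦w1.
  (exists m. forall l. (~G(m,l) | ~G(m,m))) | (forall w1. exists q. (~G(w1,w1) | ~S(q)))
Pull the quantifiers to the front (each side's bound variable is not free in the other side):
  exists m. forall l. forall w1. exists q. (~G(m,l) | ~G(m,m) | ~G(w1,w1) | ~S(q))

exists m. forall l. forall w1. exists q. (~G(m,l) | ~G(m,m) | ~G(w1,w1) | ~S(q))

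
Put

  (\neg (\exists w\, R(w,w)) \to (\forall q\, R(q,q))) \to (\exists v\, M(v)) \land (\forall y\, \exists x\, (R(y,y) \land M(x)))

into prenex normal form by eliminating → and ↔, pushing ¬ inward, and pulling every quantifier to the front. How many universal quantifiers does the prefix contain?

2

Rewrite implications/biconditionals: A → B as ¬A ∨ B.
  \neg (\neg \neg (\exists w\, R(w,w)) \lor (\forall q\, R(q,q))) \lor (\exists v\, M(v)) \land (\forall y\, \exists x\, (R(y,y) \land M(x)))
Drive negations inward (¬∀x A ≡ ∃x ¬A, ¬∃x A ≡ ∀x ¬A, De Morgan for ∧/∨):
  (\forall w\, \neg R(w,w)) \land (\exists q\, \neg R(q,q)) \lor (\exists v\, M(v)) \land (\forall y\, \exists x\, (R(y,y) \land M(x)))
All bound variables are already distinct, so no renaming is needed.
Finally move all quantifiers to the prefix:
  \forall w\, \exists q\, \exists v\, \forall y\, \exists x\, (\neg R(w,w) \land \neg R(q,q) \lor M(v) \land R(y,y) \land M(x))
The prefix is \forall w \exists q \exists v \forall y \exists x: 2 universal, 3 existential.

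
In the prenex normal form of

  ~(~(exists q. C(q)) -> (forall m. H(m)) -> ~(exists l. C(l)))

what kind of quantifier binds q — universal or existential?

Rewrite implications/biconditionals: A → B as ¬A ∨ B.
  ~(~~(exists q. C(q)) | ~(forall m. H(m)) | ~(exists l. C(l)))
Push ¬ through the quantifiers and connectives to reach negation normal form:
  (forall q. ~C(q)) & (forall m. H(m)) & (exists l. C(l))
Extract every quantifier outward, since the variables are now distinct and don't occur free across branches:
  forall q. forall m. exists l. (~C(q) & H(m) & C(l))
The quantifier exists q sits under an odd number of negations (counting the antecedent side of each →), so it flips to forall q.

universal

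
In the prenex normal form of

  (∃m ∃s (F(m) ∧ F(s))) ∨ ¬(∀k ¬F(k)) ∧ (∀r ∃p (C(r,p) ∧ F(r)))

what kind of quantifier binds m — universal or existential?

existential

Push ¬ through the quantifiers and connectives to reach negation normal form:
  (∃m ∃s (F(m) ∧ F(s))) ∨ (∃k F(k)) ∧ (∀r ∃p (C(r,p) ∧ F(r)))
All bound variables are already distinct, so no renaming is needed.
Pull the quantifiers to the front (each side's bound variable is not free in the other side):
  ∃m ∃s ∃k ∀r ∃p (F(m) ∧ F(s) ∨ F(k) ∧ C(r,p) ∧ F(r))
The quantifier ∃m sits under an even number of negations, so it remains existential.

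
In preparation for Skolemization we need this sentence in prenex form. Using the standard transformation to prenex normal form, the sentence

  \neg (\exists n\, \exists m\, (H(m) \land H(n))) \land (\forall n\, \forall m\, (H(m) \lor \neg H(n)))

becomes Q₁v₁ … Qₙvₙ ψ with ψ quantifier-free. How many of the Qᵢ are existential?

0

Drive negations inward (¬∀x A ≡ ∃x ¬A, ¬∃x A ≡ ∀x ¬A, De Morgan for ∧/∨):
  (\forall n\, \forall m\, (\neg H(m) \lor \neg H(n))) \land (\forall n\, \forall m\, (H(m) \lor \neg H(n)))
Standardize variables apart so no two quantifiers bind the same name: n↦y, m↦u1.
  (\forall n\, \forall m\, (\neg H(m) \lor \neg H(n))) \land (\forall y\, \forall u1\, (H(u1) \lor \neg H(y)))
Finally move all quantifiers to the prefix:
  \forall n\, \forall m\, \forall y\, \forall u1\, ((\neg H(m) \lor \neg H(n)) \land (H(u1) \lor \neg H(y)))
The prefix is \forall n \forall m \forall y \forall u1: 4 universal, 0 existential.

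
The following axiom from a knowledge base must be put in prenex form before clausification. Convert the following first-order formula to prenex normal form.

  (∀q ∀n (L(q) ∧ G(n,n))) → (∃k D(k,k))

∃q ∃n ∃k (¬L(q) ∨ ¬G(n,n) ∨ D(k,k))

Rewrite implications/biconditionals: A → B as ¬A ∨ B.
  ¬(∀q ∀n (L(q) ∧ G(n,n))) ∨ (∃k D(k,k))
Move each ¬ inward, flipping quantifiers it crosses:
  (∃q ∃n (¬L(q) ∨ ¬G(n,n))) ∨ (∃k D(k,k))
All bound variables are already distinct, so no renaming is needed.
Pull the quantifiers to the front (each side's bound variable is not free in the other side):
  ∃q ∃n ∃k (¬L(q) ∨ ¬G(n,n) ∨ D(k,k))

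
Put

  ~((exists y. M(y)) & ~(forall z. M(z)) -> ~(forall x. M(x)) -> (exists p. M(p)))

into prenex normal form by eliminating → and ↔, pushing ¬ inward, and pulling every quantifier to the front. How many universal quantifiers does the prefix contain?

First replace A → B with ¬A ∨ B.
  ~(~((exists y. M(y)) & ~(forall z. M(z))) | ~~(forall x. M(x)) | (exists p. M(p)))
Drive negations inward (¬∀x A ≡ ∃x ¬A, ¬∃x A ≡ ∀x ¬A, De Morgan for ∧/∨):
  (exists y. M(y)) & (exists z. ~M(z)) & (exists x. ~M(x)) & (forall p. ~M(p))
Extract every quantifier outward, since the variables are now distinct and don't occur free across branches:
  exists y. exists z. exists x. forall p. (M(y) & ~M(z) & ~M(x) & ~M(p))
The prefix is exists y exists z exists x forall p: 1 universal, 3 existential.

1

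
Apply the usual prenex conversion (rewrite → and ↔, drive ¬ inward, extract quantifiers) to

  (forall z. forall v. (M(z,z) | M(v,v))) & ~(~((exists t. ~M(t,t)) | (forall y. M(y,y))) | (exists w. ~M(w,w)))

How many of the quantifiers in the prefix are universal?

4

Push ¬ through the quantifiers and connectives to reach negation normal form:
  (forall z. forall v. (M(z,z) | M(v,v))) & ((exists t. ~M(t,t)) | (forall y. M(y,y))) & (forall w. M(w,w))
All bound variables are already distinct, so no renaming is needed.
Pull the quantifiers to the front (each side's bound variable is not free in the other side):
  forall z. forall v. exists t. forall y. forall w. ((M(z,z) | M(v,v)) & (~M(t,t) | M(y,y)) & M(w,w))
The prefix is forall z forall v exists t forall y forall w: 4 universal, 1 existential.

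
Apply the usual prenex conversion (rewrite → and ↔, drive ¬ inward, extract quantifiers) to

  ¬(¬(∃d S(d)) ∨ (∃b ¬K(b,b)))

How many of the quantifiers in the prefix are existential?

Push ¬ through the quantifiers and connectives to reach negation normal form:
  (∃d S(d)) ∧ (∀b K(b,b))
All bound variables are already distinct, so no renaming is needed.
Pull the quantifiers to the front (each side's bound variable is not free in the other side):
  ∃d ∀b (S(d) ∧ K(b,b))
The prefix is ∃d ∀b: 1 universal, 1 existential.

1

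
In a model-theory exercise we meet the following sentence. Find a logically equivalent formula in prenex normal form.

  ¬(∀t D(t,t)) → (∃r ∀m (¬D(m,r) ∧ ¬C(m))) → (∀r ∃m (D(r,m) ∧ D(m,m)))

Rewrite implications/biconditionals: A → B as ¬A ∨ B.
  ¬¬(∀t D(t,t)) ∨ ¬(∃r ∀m (¬D(m,r) ∧ ¬C(m))) ∨ (∀r ∃m (D(r,m) ∧ D(m,m)))
Push ¬ through the quantifiers and connectives to reach negation normal form:
  (∀t D(t,t)) ∨ (∀r ∃m (D(m,r) ∨ C(m))) ∨ (∀r ∃m (D(r,m) ∧ D(m,m)))
Give each quantifier a distinct variable: r↦q, m↦y.
  (∀t D(t,t)) ∨ (∀r ∃m (D(m,r) ∨ C(m))) ∨ (∀q ∃y (D(q,y) ∧ D(y,y)))
Extract every quantifier outward, since the variables are now distinct and don't occur free across branches:
  ∀t ∀r ∃m ∀q ∃y (D(t,t) ∨ D(m,r) ∨ C(m) ∨ D(q,y) ∧ D(y,y))

∀t ∀r ∃m ∀q ∃y (D(t,t) ∨ D(m,r) ∨ C(m) ∨ D(q,y) ∧ D(y,y))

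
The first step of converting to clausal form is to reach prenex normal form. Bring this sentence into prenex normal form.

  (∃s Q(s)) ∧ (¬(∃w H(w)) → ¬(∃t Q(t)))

∃s ∃w ∀t (Q(s) ∧ (H(w) ∨ ¬Q(t)))

First replace A → B with ¬A ∨ B.
  (∃s Q(s)) ∧ (¬¬(∃w H(w)) ∨ ¬(∃t Q(t)))
Push ¬ through the quantifiers and connectives to reach negation normal form:
  (∃s Q(s)) ∧ ((∃w H(w)) ∨ (∀t ¬Q(t)))
Extract every quantifier outward, since the variables are now distinct and don't occur free across branches:
  ∃s ∃w ∀t (Q(s) ∧ (H(w) ∨ ¬Q(t)))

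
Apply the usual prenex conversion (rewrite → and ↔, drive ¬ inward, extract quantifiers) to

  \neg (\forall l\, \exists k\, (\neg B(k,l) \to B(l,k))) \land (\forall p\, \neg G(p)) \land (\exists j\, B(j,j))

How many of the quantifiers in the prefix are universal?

First replace A → B with ¬A ∨ B.
  \neg (\forall l\, \exists k\, (\neg \neg B(k,l) \lor B(l,k))) \land (\forall p\, \neg G(p)) \land (\exists j\, B(j,j))
Move each ¬ inward, flipping quantifiers it crosses:
  (\exists l\, \forall k\, (\neg B(k,l) \land \neg B(l,k))) \land (\forall p\, \neg G(p)) \land (\exists j\, B(j,j))
Extract every quantifier outward, since the variables are now distinct and don't occur free across branches:
  \exists l\, \forall k\, \forall p\, \exists j\, (\neg B(k,l) \land \neg B(l,k) \land \neg G(p) \land B(j,j))
The prefix is \exists l \forall k \forall p \exists j: 2 universal, 2 existential.

2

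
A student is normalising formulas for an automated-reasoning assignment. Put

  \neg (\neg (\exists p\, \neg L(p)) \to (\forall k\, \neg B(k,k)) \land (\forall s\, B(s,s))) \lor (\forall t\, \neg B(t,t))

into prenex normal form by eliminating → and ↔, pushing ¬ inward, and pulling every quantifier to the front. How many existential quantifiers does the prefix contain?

Rewrite implications/biconditionals: A → B as ¬A ∨ B.
  \neg (\neg \neg (\exists p\, \neg L(p)) \lor (\forall k\, \neg B(k,k)) \land (\forall s\, B(s,s))) \lor (\forall t\, \neg B(t,t))
Move each ¬ inward, flipping quantifiers it crosses:
  (\forall p\, L(p)) \land ((\exists k\, B(k,k)) \lor (\exists s\, \neg B(s,s))) \lor (\forall t\, \neg B(t,t))
All bound variables are already distinct, so no renaming is needed.
Pull the quantifiers to the front (each side's bound variable is not free in the other side):
  \forall p\, \exists k\, \exists s\, \forall t\, (L(p) \land (B(k,k) \lor \neg B(s,s)) \lor \neg B(t,t))
The prefix is \forall p \exists k \exists s \forall t: 2 universal, 2 existential.

2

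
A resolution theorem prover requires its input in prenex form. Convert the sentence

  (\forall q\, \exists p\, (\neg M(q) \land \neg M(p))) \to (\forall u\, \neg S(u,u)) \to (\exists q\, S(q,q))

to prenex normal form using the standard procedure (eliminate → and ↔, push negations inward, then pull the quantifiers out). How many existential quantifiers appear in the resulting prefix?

3

Rewrite implications/biconditionals: A → B as ¬A ∨ B.
  \neg (\forall q\, \exists p\, (\neg M(q) \land \neg M(p))) \lor \neg (\forall u\, \neg S(u,u)) \lor (\exists q\, S(q,q))
Push ¬ through the quantifiers and connectives to reach negation normal form:
  (\exists q\, \forall p\, (M(q) \lor M(p))) \lor (\exists u\, S(u,u)) \lor (\exists q\, S(q,q))
Rename bound variables to avoid capture: q↦w.
  (\exists q\, \forall p\, (M(q) \lor M(p))) \lor (\exists u\, S(u,u)) \lor (\exists w\, S(w,w))
Pull the quantifiers to the front (each side's bound variable is not free in the other side):
  \exists q\, \forall p\, \exists u\, \exists w\, (M(q) \lor M(p) \lor S(u,u) \lor S(w,w))
The prefix is \exists q \forall p \exists u \exists w: 1 universal, 3 existential.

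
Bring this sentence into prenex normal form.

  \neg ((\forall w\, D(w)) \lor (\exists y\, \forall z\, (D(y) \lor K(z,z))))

\exists w\, \forall y\, \exists z\, (\neg D(w) \land \neg D(y) \land \neg K(z,z))

Drive negations inward (¬∀x A ≡ ∃x ¬A, ¬∃x A ≡ ∀x ¬A, De Morgan for ∧/∨):
  (\exists w\, \neg D(w)) \land (\forall y\, \exists z\, (\neg D(y) \land \neg K(z,z)))
Pull the quantifiers to the front (each side's bound variable is not free in the other side):
  \exists w\, \forall y\, \exists z\, (\neg D(w) \land \neg D(y) \land \neg K(z,z))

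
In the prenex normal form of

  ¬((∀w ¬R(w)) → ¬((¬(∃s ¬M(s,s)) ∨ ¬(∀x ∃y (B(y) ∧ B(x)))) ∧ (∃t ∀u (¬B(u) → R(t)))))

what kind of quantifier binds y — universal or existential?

Rewrite implications/biconditionals: A → B as ¬A ∨ B.
  ¬(¬(∀w ¬R(w)) ∨ ¬((¬(∃s ¬M(s,s)) ∨ ¬(∀x ∃y (B(y) ∧ B(x)))) ∧ (∃t ∀u (¬¬B(u) ∨ R(t)))))
Drive negations inward (¬∀x A ≡ ∃x ¬A, ¬∃x A ≡ ∀x ¬A, De Morgan for ∧/∨):
  (∀w ¬R(w)) ∧ ((∀s M(s,s)) ∨ (∃x ∀y (¬B(y) ∨ ¬B(x)))) ∧ (∃t ∀u (B(u) ∨ R(t)))
All bound variables are already distinct, so no renaming is needed.
Extract every quantifier outward, since the variables are now distinct and don't occur free across branches:
  ∀w ∀s ∃x ∀y ∃t ∀u (¬R(w) ∧ (M(s,s) ∨ ¬B(y) ∨ ¬B(x)) ∧ (B(u) ∨ R(t)))
The quantifier ∃y sits under an odd number of negations (counting the antecedent side of each →), so it flips to ∀y.

universal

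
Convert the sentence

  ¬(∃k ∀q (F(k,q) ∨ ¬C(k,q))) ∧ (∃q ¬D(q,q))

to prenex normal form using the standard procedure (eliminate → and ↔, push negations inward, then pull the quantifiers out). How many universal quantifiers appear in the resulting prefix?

Push ¬ through the quantifiers and connectives to reach negation normal form:
  (∀k ∃q (¬F(k,q) ∧ C(k,q))) ∧ (∃q ¬D(q,q))
Rename bound variables to avoid capture: q↦v.
  (∀k ∃q (¬F(k,q) ∧ C(k,q))) ∧ (∃v ¬D(v,v))
Finally move all quantifiers to the prefix:
  ∀k ∃q ∃v (¬F(k,q) ∧ C(k,q) ∧ ¬D(v,v))
The prefix is ∀k ∃q ∃v: 1 universal, 2 existential.

1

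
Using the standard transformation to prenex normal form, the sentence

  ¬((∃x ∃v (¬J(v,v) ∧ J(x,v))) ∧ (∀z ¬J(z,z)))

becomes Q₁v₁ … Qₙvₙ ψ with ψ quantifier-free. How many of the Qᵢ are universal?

2

Push ¬ through the quantifiers and connectives to reach negation normal form:
  (∀x ∀v (J(v,v) ∨ ¬J(x,v))) ∨ (∃z J(z,z))
Pull the quantifiers to the front (each side's bound variable is not free in the other side):
  ∀x ∀v ∃z (J(v,v) ∨ ¬J(x,v) ∨ J(z,z))
The prefix is ∀x ∀v ∃z: 2 universal, 1 existential.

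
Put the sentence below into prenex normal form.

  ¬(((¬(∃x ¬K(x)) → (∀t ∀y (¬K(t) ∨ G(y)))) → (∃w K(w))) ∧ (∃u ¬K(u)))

First replace A → B with ¬A ∨ B.
  ¬((¬(¬¬(∃x ¬K(x)) ∨ (∀t ∀y (¬K(t) ∨ G(y)))) ∨ (∃w K(w))) ∧ (∃u ¬K(u)))
Push ¬ through the quantifiers and connectives to reach negation normal form:
  ((∃x ¬K(x)) ∨ (∀t ∀y (¬K(t) ∨ G(y)))) ∧ (∀w ¬K(w)) ∨ (∀u K(u))
Extract every quantifier outward, since the variables are now distinct and don't occur free across branches:
  ∃x ∀t ∀y ∀w ∀u ((¬K(x) ∨ ¬K(t) ∨ G(y)) ∧ ¬K(w) ∨ K(u))

∃x ∀t ∀y ∀w ∀u ((¬K(x) ∨ ¬K(t) ∨ G(y)) ∧ ¬K(w) ∨ K(u))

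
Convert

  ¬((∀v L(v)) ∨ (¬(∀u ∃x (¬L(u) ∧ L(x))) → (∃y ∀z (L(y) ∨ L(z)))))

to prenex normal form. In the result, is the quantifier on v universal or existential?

existential

First replace A → B with ¬A ∨ B.
  ¬((∀v L(v)) ∨ ¬¬(∀u ∃x (¬L(u) ∧ L(x))) ∨ (∃y ∀z (L(y) ∨ L(z))))
Push ¬ through the quantifiers and connectives to reach negation normal form:
  (∃v ¬L(v)) ∧ (∃u ∀x (L(u) ∨ ¬L(x))) ∧ (∀y ∃z (¬L(y) ∧ ¬L(z)))
All bound variables are already distinct, so no renaming is needed.
Pull the quantifiers to the front (each side's bound variable is not free in the other side):
  ∃v ∃u ∀x ∀y ∃z (¬L(v) ∧ (L(u) ∨ ¬L(x)) ∧ ¬L(y) ∧ ¬L(z))
The quantifier ∀v sits under an odd number of negations (counting the antecedent side of each →), so it flips to ∃v.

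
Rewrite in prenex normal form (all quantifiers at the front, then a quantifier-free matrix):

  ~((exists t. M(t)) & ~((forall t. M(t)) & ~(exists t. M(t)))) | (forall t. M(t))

Drive negations inward (¬∀x A ≡ ∃x ¬A, ¬∃x A ≡ ∀x ¬A, De Morgan for ∧/∨):
  (forall t. ~M(t)) | (forall t. M(t)) & (forall t. ~M(t)) | (forall t. M(t))
Rename bound variables to avoid capture: t↦w1, t↦b, t↦y1.
  (forall t. ~M(t)) | (forall w1. M(w1)) & (forall b. ~M(b)) | (forall y1. M(y1))
Finally move all quantifiers to the prefix:
  forall t. forall w1. forall b. forall y1. (~M(t) | M(w1) & ~M(b) | M(y1))

forall t. forall w1. forall b. forall y1. (~M(t) | M(w1) & ~M(b) | M(y1))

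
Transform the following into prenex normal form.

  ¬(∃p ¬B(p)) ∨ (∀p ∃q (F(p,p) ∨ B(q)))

∀p ∀u ∃q (B(p) ∨ F(u,u) ∨ B(q))

Push ¬ through the quantifiers and connectives to reach negation normal form:
  (∀p B(p)) ∨ (∀p ∃q (F(p,p) ∨ B(q)))
Standardize variables apart so no two quantifiers bind the same name: p↦u.
  (∀p B(p)) ∨ (∀u ∃q (F(u,u) ∨ B(q)))
Pull the quantifiers to the front (each side's bound variable is not free in the other side):
  ∀p ∀u ∃q (B(p) ∨ F(u,u) ∨ B(q))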